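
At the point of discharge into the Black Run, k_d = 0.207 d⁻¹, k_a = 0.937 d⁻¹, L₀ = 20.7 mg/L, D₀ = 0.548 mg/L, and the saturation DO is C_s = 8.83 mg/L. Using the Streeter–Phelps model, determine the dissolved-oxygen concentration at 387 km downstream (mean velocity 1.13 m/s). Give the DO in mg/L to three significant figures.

DO ≈ 6.38 mg/L

Travel time t = x/v = 387 km / (1.13 m/s) = 387000 m / 1.13 m/s = 342500 s = 3.964 d.
k_d L₀/(k_a−k_d) = 0.207×20.7/(0.937−0.207) = 4.285/0.7300 = 5.870 mg/L.
e^(−k_d t) = e^(−0.207×3.964) = 0.4402; e^(−k_a t) = e^(−0.937×3.964) = 0.02438.
D = 5.870 × (0.4402 − 0.02438) + 0.548 × 0.02438 = 2.441 + 0.01336 = 2.454 mg/L.
DO = C_s − D = 8.83 − 2.454 = 6.376 mg/L.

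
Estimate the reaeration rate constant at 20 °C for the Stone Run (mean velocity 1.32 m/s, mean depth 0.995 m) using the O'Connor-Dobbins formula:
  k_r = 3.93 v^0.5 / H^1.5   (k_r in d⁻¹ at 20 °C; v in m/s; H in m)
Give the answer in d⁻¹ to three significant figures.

k_r = 3.93 × 1.32^0.5 / 0.995^1.5 = 3.93 × 1.149 / 0.9925 = 4.549 d⁻¹.

k_r ≈ 4.55 d⁻¹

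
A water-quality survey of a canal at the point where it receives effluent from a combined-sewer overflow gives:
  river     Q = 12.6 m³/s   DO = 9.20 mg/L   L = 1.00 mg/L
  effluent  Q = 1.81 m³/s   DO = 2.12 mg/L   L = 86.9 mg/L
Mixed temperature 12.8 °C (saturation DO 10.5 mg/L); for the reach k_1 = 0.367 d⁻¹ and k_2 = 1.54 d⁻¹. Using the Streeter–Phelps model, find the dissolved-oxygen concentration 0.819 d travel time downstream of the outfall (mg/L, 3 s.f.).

Mixed DO = (12.6×9.20 + 1.81×2.12)/(12.6+1.81) = 119.8/14.41 = 8.311 mg/L.
Mixed L₀ = (12.6×1.00 + 1.81×86.9)/(14.41) = 169.9/14.41 = 11.79 mg/L.
Initial deficit D₀ = C_s − DO₀ = 10.5 − 8.311 = 2.189 mg/L.
D(0.819) = [0.367×11.79/(1.54−0.367)](e^(−0.367×0.819) − e^(−1.54×0.819)) + 2.189 e^(−1.54×0.819)
= 3.689 × (0.7404 − 0.2833) + 2.189 × 0.2833 = 2.306 mg/L.
DO = 10.5 − 2.306 = 8.194 mg/L.

DO ≈ 8.19 mg/L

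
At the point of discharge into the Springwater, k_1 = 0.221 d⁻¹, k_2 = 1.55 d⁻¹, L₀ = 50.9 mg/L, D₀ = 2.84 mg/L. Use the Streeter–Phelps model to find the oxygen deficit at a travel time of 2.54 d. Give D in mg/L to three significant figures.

D ≈ 4.72 mg/L

k_1 L₀/(k_2−k_1) = 0.221×50.9/(1.55−0.221) = 11.25/1.329 = 8.464 mg/L.
e^(−k_1 t) = e^(−0.221×2.540) = 0.5704; e^(−k_2 t) = e^(−1.55×2.540) = 0.01951.
D = 8.464 × (0.5704 − 0.01951) + 2.84 × 0.01951 = 4.663 + 0.05540 = 4.719 mg/L.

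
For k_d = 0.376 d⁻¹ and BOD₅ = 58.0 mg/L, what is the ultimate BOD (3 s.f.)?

L₀ ≈ 68.4 mg/L

BOD₅ = L₀(1 − e^(−5k_d)) ⇒ L₀ = BOD₅ / (1 − e^(−5×0.376))
= 58.0 / (1 − 0.1526) = 58.0 / 0.8474 = 68.44 mg/L.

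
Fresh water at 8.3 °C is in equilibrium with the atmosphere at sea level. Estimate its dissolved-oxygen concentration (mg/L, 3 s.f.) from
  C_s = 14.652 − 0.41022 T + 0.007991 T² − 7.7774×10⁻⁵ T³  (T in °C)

C_s = 14.652 − 0.41022×8.3 + 0.007991×8.3² − 7.7774×10⁻⁵×8.3³ = 11.75 mg/L.

C_s ≈ 11.8 mg/L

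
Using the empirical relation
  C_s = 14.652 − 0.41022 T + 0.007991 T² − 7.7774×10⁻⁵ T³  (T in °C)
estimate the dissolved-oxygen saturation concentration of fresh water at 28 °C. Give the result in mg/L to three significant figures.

C_s ≈ 7.72 mg/L

C_s = 14.652 − 0.41022×28 + 0.007991×28² − 7.7774×10⁻⁵×28³ = 7.723 mg/L.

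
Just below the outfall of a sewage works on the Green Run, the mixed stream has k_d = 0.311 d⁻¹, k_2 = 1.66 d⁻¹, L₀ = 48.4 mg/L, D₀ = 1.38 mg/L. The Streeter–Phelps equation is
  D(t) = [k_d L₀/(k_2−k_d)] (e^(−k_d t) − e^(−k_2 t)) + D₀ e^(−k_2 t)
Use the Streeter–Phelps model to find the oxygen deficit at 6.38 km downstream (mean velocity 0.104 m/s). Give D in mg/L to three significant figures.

D ≈ 5.94 mg/L

Travel time t = x/v = 6.38 km / (0.104 m/s) = 6380 m / 0.104 m/s = 61350 s = 0.7100 d.
k_d L₀/(k_2−k_d) = 0.311×48.4/(1.66−0.311) = 15.05/1.349 = 11.16 mg/L.
e^(−k_d t) = e^(−0.311×0.7100) = 0.8019; e^(−k_2 t) = e^(−1.66×0.7100) = 0.3077.
D = 11.16 × (0.8019 − 0.3077) + 1.38 × 0.3077 = 5.514 + 0.4246 = 5.939 mg/L.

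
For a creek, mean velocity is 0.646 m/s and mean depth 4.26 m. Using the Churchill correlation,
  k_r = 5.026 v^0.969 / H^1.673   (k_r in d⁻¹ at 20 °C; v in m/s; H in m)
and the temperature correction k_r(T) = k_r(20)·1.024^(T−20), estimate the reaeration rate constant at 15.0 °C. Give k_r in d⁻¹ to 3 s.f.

k_r ≈ 0.259 d⁻¹

k_r(20) = 5.026 × 0.646^0.969 / 4.26^1.673 = 5.026 × 0.6548 / 11.30 = 0.2913 d⁻¹.
k_r(15.0) = 0.2913 × 1.024^(15.0−20) = 0.2913 × 0.8882 = 0.2587 d⁻¹.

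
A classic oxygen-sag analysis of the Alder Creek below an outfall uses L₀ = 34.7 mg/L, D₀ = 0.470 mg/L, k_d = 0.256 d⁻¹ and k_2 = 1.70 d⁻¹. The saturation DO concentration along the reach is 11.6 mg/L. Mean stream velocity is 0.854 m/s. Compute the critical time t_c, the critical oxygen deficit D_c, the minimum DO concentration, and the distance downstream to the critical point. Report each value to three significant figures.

At the critical point dD/dt = 0, so k_d L₀ e^(−k_d t) = k_2 D. Substituting D(t) from the Streeter–Phelps equation and solving for t gives
t_c = ln[(k_2/k_d)(1 − D₀(k_2−k_d)/(k_d L₀))] / (k_2−k_d).
Here k_2−k_d = 1.444 d⁻¹ and 1 − D₀(k_2−k_d)/(k_d L₀) = 1 − 0.470×1.444/(0.256×34.7) = 0.9236, so
t_c = ln(6.641 × 0.9236) / 1.444 = 1.814 / 1.444 = 1.256 d.
L(t_c) = L₀ e^(−k_d t_c) = 34.7 × 0.7250 = 25.16 mg/L, and at the critical point k_2 D_c = k_d L, so D_c = (0.256/1.70) × 25.16 = 3.789 mg/L.
Minimum DO = C_s − D_c = 11.6 − 3.789 = 7.811 mg/L.
x_c = v t_c = 0.854 m/s × 1.256 d × 86400 s/d = 92680 m ≈ 92.7 km.

t_c ≈ 1.26 d; D_c ≈ 3.79 mg/L; min DO ≈ 7.81 mg/L; x_c ≈ 92.7 km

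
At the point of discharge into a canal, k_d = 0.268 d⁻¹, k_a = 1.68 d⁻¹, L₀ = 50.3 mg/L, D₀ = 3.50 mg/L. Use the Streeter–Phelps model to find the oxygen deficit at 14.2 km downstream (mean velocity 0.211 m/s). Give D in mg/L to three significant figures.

D ≈ 6.11 mg/L

Travel time t = x/v = 14.2 km / (0.211 m/s) = 14200 m / 0.211 m/s = 67300 s = 0.7789 d.
k_d L₀/(k_a−k_d) = 0.268×50.3/(1.68−0.268) = 13.48/1.412 = 9.547 mg/L.
e^(−k_d t) = e^(−0.268×0.7789) = 0.8116; e^(−k_a t) = e^(−1.68×0.7789) = 0.2702.
D = 9.547 × (0.8116 − 0.2702) + 3.50 × 0.2702 = 5.169 + 0.9457 = 6.114 mg/L.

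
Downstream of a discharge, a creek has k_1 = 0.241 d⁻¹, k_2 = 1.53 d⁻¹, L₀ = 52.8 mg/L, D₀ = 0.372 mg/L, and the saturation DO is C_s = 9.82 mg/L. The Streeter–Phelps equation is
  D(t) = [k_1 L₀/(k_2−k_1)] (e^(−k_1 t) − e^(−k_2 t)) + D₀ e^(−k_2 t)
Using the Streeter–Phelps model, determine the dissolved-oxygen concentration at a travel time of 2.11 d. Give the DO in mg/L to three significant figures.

DO ≈ 4.26 mg/L

k_1 L₀/(k_2−k_1) = 0.241×52.8/(1.53−0.241) = 12.72/1.289 = 9.872 mg/L.
e^(−k_1 t) = e^(−0.241×2.110) = 0.6014; e^(−k_2 t) = e^(−1.53×2.110) = 0.03962.
D = 9.872 × (0.6014 − 0.03962) + 0.372 × 0.03962 = 5.546 + 0.01474 = 5.560 mg/L.
DO = C_s − D = 9.82 − 5.560 = 4.260 mg/L.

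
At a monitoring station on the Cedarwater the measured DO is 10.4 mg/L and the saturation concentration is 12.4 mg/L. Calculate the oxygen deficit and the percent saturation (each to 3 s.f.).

D = C_s − C = 12.4 − 10.4 = 2.00 mg/L.
% saturation = 10.4/12.4 × 100 = 83.9 %.

D ≈ 2.00 mg/L; 83.9 % saturation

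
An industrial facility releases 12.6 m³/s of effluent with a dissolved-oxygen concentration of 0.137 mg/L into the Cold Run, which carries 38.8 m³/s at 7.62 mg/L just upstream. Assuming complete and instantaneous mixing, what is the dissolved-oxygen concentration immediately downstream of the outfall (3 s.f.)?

Flow-weighted mixing: C = (Q_r C_r + Q_w C_w)/(Q_r + Q_w)
= (38.8×7.62 + 12.6×0.137)/(38.8 + 12.6) = 297.4/51.40 = 5.786 mg/L.

5.79 mg/L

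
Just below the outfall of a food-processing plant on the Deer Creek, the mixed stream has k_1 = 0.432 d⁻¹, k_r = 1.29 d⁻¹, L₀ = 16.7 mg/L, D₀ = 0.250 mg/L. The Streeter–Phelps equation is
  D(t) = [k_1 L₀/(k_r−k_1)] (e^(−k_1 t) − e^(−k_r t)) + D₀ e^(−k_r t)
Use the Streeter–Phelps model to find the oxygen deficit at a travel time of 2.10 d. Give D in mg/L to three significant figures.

k_1 L₀/(k_r−k_1) = 0.432×16.7/(1.29−0.432) = 7.214/0.8580 = 8.408 mg/L.
e^(−k_1 t) = e^(−0.432×2.100) = 0.4037; e^(−k_r t) = e^(−1.29×2.100) = 0.06660.
D = 8.408 × (0.4037 − 0.06660) + 0.250 × 0.06660 = 2.834 + 0.01665 = 2.851 mg/L.

D ≈ 2.85 mg/L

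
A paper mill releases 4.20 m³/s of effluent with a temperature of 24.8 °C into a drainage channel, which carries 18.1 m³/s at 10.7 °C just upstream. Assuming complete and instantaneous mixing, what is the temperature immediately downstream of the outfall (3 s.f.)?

Flow-weighted mixing: C = (Q_r C_r + Q_w C_w)/(Q_r + Q_w)
= (18.1×10.7 + 4.20×24.8)/(18.1 + 4.20) = 297.8/22.30 = 13.36 °C.

13.4 °C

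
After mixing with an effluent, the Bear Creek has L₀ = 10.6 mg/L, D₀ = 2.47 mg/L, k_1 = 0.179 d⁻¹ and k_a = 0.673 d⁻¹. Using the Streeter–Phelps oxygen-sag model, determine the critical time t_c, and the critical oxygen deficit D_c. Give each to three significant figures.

At the critical point dD/dt = 0, so k_1 L₀ e^(−k_1 t) = k_a D. Substituting D(t) from the Streeter–Phelps equation and solving for t gives
t_c = ln[(k_a/k_1)(1 − D₀(k_a−k_1)/(k_1 L₀))] / (k_a−k_1).
Here k_a−k_1 = 0.4940 d⁻¹ and 1 − D₀(k_a−k_1)/(k_1 L₀) = 1 − 2.47×0.4940/(0.179×10.6) = 0.3569, so
t_c = ln(3.760 × 0.3569) / 0.4940 = 0.2941 / 0.4940 = 0.5954 d.
L(t_c) = L₀ e^(−k_1 t_c) = 10.6 × 0.8989 = 9.528 mg/L, and at the critical point k_a D_c = k_1 L, so D_c = (0.179/0.673) × 9.528 = 2.534 mg/L.

t_c ≈ 0.595 d; D_c ≈ 2.53 mg/L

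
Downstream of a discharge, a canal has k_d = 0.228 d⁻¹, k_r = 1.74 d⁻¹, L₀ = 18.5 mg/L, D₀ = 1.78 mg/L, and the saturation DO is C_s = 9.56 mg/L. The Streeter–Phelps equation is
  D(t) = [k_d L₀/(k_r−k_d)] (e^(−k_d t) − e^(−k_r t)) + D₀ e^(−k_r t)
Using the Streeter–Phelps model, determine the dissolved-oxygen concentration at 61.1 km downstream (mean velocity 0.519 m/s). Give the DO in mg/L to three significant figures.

DO ≈ 7.61 mg/L

Travel time t = x/v = 61.1 km / (0.519 m/s) = 61100 m / 0.519 m/s = 117700 s = 1.363 d.
k_d L₀/(k_r−k_d) = 0.228×18.5/(1.74−0.228) = 4.218/1.512 = 2.790 mg/L.
e^(−k_d t) = e^(−0.228×1.363) = 0.7330; e^(−k_r t) = e^(−1.74×1.363) = 0.09340.
D = 2.790 × (0.7330 − 0.09340) + 1.78 × 0.09340 = 1.784 + 0.1662 = 1.950 mg/L.
DO = C_s − D = 9.56 − 1.950 = 7.610 mg/L.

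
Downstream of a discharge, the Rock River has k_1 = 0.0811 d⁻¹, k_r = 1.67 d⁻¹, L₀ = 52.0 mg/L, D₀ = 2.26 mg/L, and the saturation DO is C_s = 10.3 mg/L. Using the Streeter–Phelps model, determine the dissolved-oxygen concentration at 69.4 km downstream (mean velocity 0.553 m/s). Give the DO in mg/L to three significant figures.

DO ≈ 7.98 mg/L

Travel time t = x/v = 69.4 km / (0.553 m/s) = 69400 m / 0.553 m/s = 125500 s = 1.453 d.
k_1 L₀/(k_r−k_1) = 0.0811×52.0/(1.67−0.0811) = 4.217/1.589 = 2.654 mg/L.
e^(−k_1 t) = e^(−0.0811×1.453) = 0.8889; e^(−k_r t) = e^(−1.67×1.453) = 0.08842.
D = 2.654 × (0.8889 − 0.08842) + 2.26 × 0.08842 = 2.125 + 0.1998 = 2.324 mg/L.
DO = C_s − D = 10.3 − 2.324 = 7.976 mg/L.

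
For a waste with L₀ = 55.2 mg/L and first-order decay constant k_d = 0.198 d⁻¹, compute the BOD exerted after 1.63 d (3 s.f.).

y ≈ 15.2 mg/L

y_t = L₀(1 − e^(−k_d t)) = 55.2 × (1 − e^(−0.198×1.63))
= 55.2 × (1 − 0.7242) = 55.2 × 0.2758 = 15.23 mg/L.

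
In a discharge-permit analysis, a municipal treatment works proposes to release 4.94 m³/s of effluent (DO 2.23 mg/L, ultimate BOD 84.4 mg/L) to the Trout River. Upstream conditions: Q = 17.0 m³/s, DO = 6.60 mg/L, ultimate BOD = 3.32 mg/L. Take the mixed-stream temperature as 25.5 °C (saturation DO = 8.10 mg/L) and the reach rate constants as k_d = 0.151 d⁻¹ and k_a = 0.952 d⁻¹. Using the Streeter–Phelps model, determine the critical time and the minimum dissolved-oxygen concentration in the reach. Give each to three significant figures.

t_c ≈ 1.12 d; minimum DO ≈ 5.21 mg/L

Mixed DO = (17.0×6.60 + 4.94×2.23)/(17.0+4.94) = 123.2/21.94 = 5.616 mg/L.
Mixed L₀ = (17.0×3.32 + 4.94×84.4)/(21.94) = 473.4/21.94 = 21.58 mg/L.
Initial deficit D₀ = C_s − DO₀ = 8.10 − 5.616 = 2.484 mg/L.
t_c = (1/0.8010) ln[(0.952/0.151)(1 − 2.484×0.8010/(0.151×21.58))] = 1.248 × ln(2.454) = 1.121 d.
D_c = (0.151/0.952) × 21.58 × e^(−0.151×1.121) = 0.1586 × 21.58 × 0.8443 = 2.889 mg/L.
Minimum DO = 8.10 − 2.889 = 5.211 mg/L.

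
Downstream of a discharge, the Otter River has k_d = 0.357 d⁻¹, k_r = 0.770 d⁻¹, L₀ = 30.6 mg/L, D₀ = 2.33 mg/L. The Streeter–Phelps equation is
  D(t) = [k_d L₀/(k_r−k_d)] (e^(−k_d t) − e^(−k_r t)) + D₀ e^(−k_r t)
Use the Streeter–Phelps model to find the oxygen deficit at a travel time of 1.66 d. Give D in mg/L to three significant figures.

k_d L₀/(k_r−k_d) = 0.357×30.6/(0.770−0.357) = 10.92/0.4130 = 26.45 mg/L.
e^(−k_d t) = e^(−0.357×1.660) = 0.5529; e^(−k_r t) = e^(−0.770×1.660) = 0.2785.
D = 26.45 × (0.5529 − 0.2785) + 2.33 × 0.2785 = 7.256 + 0.6490 = 7.905 mg/L.

D ≈ 7.91 mg/L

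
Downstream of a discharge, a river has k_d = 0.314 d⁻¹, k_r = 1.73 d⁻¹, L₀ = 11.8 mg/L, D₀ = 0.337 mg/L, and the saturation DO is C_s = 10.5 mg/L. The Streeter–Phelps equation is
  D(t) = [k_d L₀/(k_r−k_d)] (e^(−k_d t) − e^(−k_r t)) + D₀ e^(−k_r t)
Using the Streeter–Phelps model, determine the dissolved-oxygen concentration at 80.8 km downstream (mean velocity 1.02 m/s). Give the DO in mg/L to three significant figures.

Travel time t = x/v = 80.8 km / (1.02 m/s) = 80800 m / 1.02 m/s = 79220 s = 0.9168 d.
k_d L₀/(k_r−k_d) = 0.314×11.8/(1.73−0.314) = 3.705/1.416 = 2.617 mg/L.
e^(−k_d t) = e^(−0.314×0.9168) = 0.7498; e^(−k_r t) = e^(−1.73×0.9168) = 0.2047.
D = 2.617 × (0.7498 − 0.2047) + 0.337 × 0.2047 = 1.426 + 0.06899 = 1.495 mg/L.
DO = C_s − D = 10.5 − 1.495 = 9.005 mg/L.

DO ≈ 9.00 mg/L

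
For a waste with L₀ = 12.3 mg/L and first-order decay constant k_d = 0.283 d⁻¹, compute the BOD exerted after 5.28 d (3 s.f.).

y ≈ 9.54 mg/L

y_t = L₀(1 − e^(−k_d t)) = 12.3 × (1 − e^(−0.283×5.28))
= 12.3 × (1 − 0.2244) = 12.3 × 0.7756 = 9.540 mg/L.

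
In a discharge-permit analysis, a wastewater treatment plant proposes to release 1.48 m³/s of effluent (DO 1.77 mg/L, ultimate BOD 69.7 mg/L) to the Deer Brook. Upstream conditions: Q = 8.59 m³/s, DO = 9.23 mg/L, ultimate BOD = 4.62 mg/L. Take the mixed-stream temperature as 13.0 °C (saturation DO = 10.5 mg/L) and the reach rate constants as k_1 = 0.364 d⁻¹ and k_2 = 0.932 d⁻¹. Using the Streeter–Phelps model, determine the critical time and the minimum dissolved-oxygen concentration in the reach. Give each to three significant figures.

Mixed DO = (8.59×9.23 + 1.48×1.77)/(8.59+1.48) = 81.91/10.07 = 8.134 mg/L.
Mixed L₀ = (8.59×4.62 + 1.48×69.7)/(10.07) = 142.8/10.07 = 14.18 mg/L.
Initial deficit D₀ = C_s − DO₀ = 10.5 − 8.134 = 2.366 mg/L.
t_c = (1/0.5680) ln[(0.932/0.364)(1 − 2.366×0.5680/(0.364×14.18))] = 1.761 × ln(1.894) = 1.124 d.
D_c = (0.364/0.932) × 14.18 × e^(−0.364×1.124) = 0.3906 × 14.18 × 0.6641 = 3.679 mg/L.
Minimum DO = 10.5 − 3.679 = 6.821 mg/L.

t_c ≈ 1.12 d; minimum DO ≈ 6.82 mg/L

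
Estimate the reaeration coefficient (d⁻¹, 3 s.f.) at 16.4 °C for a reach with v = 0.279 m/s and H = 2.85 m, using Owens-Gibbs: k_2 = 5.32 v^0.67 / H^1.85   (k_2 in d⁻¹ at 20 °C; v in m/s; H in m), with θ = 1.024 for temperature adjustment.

k_2(20) = 5.32 × 0.279^0.67 / 2.85^1.85 = 5.32 × 0.4252 / 6.942 = 0.3258 d⁻¹.
k_2(16.4) = 0.3258 × 1.024^(16.4−20) = 0.3258 × 0.9182 = 0.2992 d⁻¹.

k_2 ≈ 0.299 d⁻¹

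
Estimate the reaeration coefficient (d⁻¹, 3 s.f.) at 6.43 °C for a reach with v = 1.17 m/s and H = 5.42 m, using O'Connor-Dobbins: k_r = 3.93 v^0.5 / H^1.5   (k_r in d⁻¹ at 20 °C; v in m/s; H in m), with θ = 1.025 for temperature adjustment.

k_r(20) = 3.93 × 1.17^0.5 / 5.42^1.5 = 3.93 × 1.082 / 12.62 = 0.3369 d⁻¹.
k_r(6.43) = 0.3369 × 1.025^(6.43−20) = 0.3369 × 0.7153 = 0.2410 d⁻¹.

k_r ≈ 0.241 d⁻¹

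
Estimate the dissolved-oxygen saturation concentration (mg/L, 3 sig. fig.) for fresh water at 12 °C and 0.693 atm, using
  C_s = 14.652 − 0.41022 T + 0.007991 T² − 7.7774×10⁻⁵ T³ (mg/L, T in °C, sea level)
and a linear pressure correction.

C_s ≈ 7.45 mg/L

At sea level: C_s = 14.652 − 0.41022×12 + 0.007991×12² − 7.7774×10⁻⁵×12³ = 10.75 mg/L.
Pressure correction: C_s' = 10.75 × 0.693 = 7.447 mg/L.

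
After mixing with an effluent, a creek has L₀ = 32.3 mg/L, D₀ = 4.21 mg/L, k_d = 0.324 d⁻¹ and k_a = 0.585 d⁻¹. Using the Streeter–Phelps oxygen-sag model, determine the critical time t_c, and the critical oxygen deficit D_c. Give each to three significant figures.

t_c ≈ 1.84 d; D_c ≈ 9.86 mg/L

With k_a/k_d = 1.806 and 1 − D₀(k_a−k_d)/(k_d L₀) = 0.8950,
t_c = ln(1.806 × 0.8950) / (0.585 − 0.324) = ln(1.616) / 0.2610 = 0.4799/0.2610 = 1.839 d.
L(t_c) = L₀ e^(−k_d t_c) = 32.3 × 0.5511 = 17.80 mg/L, and at the critical point k_a D_c = k_d L, so D_c = (0.324/0.585) × 17.80 = 9.859 mg/L.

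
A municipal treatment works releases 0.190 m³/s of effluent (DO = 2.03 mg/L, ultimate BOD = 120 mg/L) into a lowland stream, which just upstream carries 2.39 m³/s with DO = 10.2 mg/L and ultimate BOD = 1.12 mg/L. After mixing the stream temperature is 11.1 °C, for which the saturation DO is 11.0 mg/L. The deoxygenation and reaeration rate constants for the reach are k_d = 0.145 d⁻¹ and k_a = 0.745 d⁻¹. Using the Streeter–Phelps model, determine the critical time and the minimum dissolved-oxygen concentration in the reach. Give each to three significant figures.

t_c ≈ 1.25 d; minimum DO ≈ 9.40 mg/L

Mixed DO = (2.39×10.2 + 0.190×2.03)/(2.39+0.190) = 24.76/2.580 = 9.598 mg/L.
Mixed L₀ = (2.39×1.12 + 0.190×120)/(2.580) = 25.48/2.580 = 9.875 mg/L.
Initial deficit D₀ = C_s − DO₀ = 11.0 − 9.598 = 1.402 mg/L.
t_c = (1/0.6000) ln[(0.745/0.145)(1 − 1.402×0.6000/(0.145×9.875))] = 1.667 × ln(2.120) = 1.252 d.
D_c = (0.145/0.745) × 9.875 × e^(−0.145×1.252) = 0.1946 × 9.875 × 0.8339 = 1.603 mg/L.
Minimum DO = 11.0 − 1.603 = 9.397 mg/L.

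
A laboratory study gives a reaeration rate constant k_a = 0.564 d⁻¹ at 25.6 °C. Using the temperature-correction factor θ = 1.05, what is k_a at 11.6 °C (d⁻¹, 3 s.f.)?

k_a(T₂) = k_a(T₁) · θ^(T₂−T₁) = 0.564 × 1.05^(11.6−25.6)
= 0.564 × 1.05^-14.0 = 0.564 × 0.5051 = 0.2849 d⁻¹.

k_a ≈ 0.285 d⁻¹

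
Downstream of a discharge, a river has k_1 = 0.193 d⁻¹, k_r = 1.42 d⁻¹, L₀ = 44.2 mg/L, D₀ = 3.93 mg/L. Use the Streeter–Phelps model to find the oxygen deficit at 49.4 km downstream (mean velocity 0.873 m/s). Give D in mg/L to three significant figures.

Travel time t = x/v = 49.4 km / (0.873 m/s) = 49400 m / 0.873 m/s = 56590 s = 0.6549 d.
k_1 L₀/(k_r−k_1) = 0.193×44.2/(1.42−0.193) = 8.531/1.227 = 6.952 mg/L.
e^(−k_1 t) = e^(−0.193×0.6549) = 0.8813; e^(−k_r t) = e^(−1.42×0.6549) = 0.3946.
D = 6.952 × (0.8813 − 0.3946) + 3.93 × 0.3946 = 3.384 + 1.551 = 4.934 mg/L.

D ≈ 4.93 mg/L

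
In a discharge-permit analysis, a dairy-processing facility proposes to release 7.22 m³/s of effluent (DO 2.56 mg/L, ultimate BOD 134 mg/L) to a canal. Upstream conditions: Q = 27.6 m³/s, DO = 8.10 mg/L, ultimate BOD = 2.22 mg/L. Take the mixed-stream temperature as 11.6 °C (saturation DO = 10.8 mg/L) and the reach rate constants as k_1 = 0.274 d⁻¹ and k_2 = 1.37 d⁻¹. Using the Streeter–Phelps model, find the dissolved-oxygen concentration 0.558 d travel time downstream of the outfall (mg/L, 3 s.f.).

Mixed DO = (27.6×8.10 + 7.22×2.56)/(27.6+7.22) = 242.0/34.82 = 6.951 mg/L.
Mixed L₀ = (27.6×2.22 + 7.22×134)/(34.82) = 1029/34.82 = 29.54 mg/L.
Initial deficit D₀ = C_s − DO₀ = 10.8 − 6.951 = 3.849 mg/L.
D(0.558) = [0.274×29.54/(1.37−0.274)](e^(−0.274×0.558) − e^(−1.37×0.558)) + 3.849 e^(−1.37×0.558)
= 7.386 × (0.8582 − 0.4656) + 3.849 × 0.4656 = 4.692 mg/L.
DO = 10.8 − 4.692 = 6.108 mg/L.

DO ≈ 6.11 mg/L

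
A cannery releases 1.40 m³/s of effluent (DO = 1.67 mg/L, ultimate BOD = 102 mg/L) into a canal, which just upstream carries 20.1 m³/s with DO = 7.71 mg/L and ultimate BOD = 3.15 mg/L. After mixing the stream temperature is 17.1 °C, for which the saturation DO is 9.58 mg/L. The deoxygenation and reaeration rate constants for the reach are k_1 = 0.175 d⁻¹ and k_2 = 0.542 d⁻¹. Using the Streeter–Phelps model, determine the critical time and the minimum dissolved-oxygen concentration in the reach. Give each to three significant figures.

t_c ≈ 1.22 d; minimum DO ≈ 7.08 mg/L

Mixed DO = (20.1×7.71 + 1.40×1.67)/(20.1+1.40) = 157.3/21.50 = 7.317 mg/L.
Mixed L₀ = (20.1×3.15 + 1.40×102)/(21.50) = 206.1/21.50 = 9.587 mg/L.
Initial deficit D₀ = C_s − DO₀ = 9.58 − 7.317 = 2.263 mg/L.
t_c = (1/0.3670) ln[(0.542/0.175)(1 − 2.263×0.3670/(0.175×9.587))] = 2.725 × ln(1.564) = 1.218 d.
D_c = (0.175/0.542) × 9.587 × e^(−0.175×1.218) = 0.3229 × 9.587 × 0.8080 = 2.501 mg/L.
Minimum DO = 9.58 − 2.501 = 7.079 mg/L.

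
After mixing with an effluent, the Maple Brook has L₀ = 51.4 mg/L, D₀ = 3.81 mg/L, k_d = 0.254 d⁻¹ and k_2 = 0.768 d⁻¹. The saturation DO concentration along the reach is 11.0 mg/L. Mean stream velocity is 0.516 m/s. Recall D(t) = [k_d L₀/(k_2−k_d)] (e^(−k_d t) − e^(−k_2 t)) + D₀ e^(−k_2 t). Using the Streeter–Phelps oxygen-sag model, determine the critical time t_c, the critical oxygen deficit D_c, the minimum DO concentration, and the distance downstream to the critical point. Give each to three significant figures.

t_c ≈ 1.84 d; D_c ≈ 10.7 mg/L; min DO ≈ 0.338 mg/L; x_c ≈ 81.9 km

At the critical point dD/dt = 0, so k_d L₀ e^(−k_d t) = k_2 D. Substituting D(t) from the Streeter–Phelps equation and solving for t gives
t_c = ln[(k_2/k_d)(1 − D₀(k_2−k_d)/(k_d L₀))] / (k_2−k_d).
Here k_2−k_d = 0.5140 d⁻¹ and 1 − D₀(k_2−k_d)/(k_d L₀) = 1 − 3.81×0.5140/(0.254×51.4) = 0.8500, so
t_c = ln(3.024 × 0.8500) / 0.5140 = 0.9439 / 0.5140 = 1.836 d.
L(t_c) = L₀ e^(−k_d t_c) = 51.4 × 0.6272 = 32.24 mg/L, and at the critical point k_2 D_c = k_d L, so D_c = (0.254/0.768) × 32.24 = 10.66 mg/L.
Minimum DO = C_s − D_c = 11.0 − 10.66 = 0.3376 mg/L.
x_c = v t_c = 0.516 m/s × 1.836 d × 86400 s/d = 81870 m ≈ 81.9 km.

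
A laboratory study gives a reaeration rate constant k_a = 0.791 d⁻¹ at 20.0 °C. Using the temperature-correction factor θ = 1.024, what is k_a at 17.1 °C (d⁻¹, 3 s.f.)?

k_a ≈ 0.738 d⁻¹

k_a(T₂) = k_a(T₁) · θ^(T₂−T₁) = 0.791 × 1.024^(17.1−20.0)
= 0.791 × 1.024^-2.90 = 0.791 × 0.9335 = 0.7384 d⁻¹.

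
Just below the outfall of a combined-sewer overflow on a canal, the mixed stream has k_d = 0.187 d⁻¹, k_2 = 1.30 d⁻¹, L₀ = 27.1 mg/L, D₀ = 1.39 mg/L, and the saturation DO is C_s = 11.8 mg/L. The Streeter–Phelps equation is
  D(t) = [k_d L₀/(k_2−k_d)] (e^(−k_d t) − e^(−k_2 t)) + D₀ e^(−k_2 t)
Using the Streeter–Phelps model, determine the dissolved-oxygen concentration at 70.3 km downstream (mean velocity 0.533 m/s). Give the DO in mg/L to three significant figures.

Travel time t = x/v = 70.3 km / (0.533 m/s) = 70300 m / 0.533 m/s = 131900 s = 1.527 d.
k_d L₀/(k_2−k_d) = 0.187×27.1/(1.30−0.187) = 5.068/1.113 = 4.553 mg/L.
e^(−k_d t) = e^(−0.187×1.527) = 0.7517; e^(−k_2 t) = e^(−1.30×1.527) = 0.1374.
D = 4.553 × (0.7517 − 0.1374) + 1.39 × 0.1374 = 2.797 + 0.1910 = 2.988 mg/L.
DO = C_s − D = 11.8 − 2.988 = 8.812 mg/L.

DO ≈ 8.81 mg/L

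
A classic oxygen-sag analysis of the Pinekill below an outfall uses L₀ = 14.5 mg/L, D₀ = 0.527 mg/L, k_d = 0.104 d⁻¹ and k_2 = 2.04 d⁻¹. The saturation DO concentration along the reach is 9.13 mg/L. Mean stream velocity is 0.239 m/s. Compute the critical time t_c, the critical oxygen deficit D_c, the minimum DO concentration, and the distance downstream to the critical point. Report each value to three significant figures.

At the critical point dD/dt = 0, so k_d L₀ e^(−k_d t) = k_2 D. Substituting D(t) from the Streeter–Phelps equation and solving for t gives
t_c = ln[(k_2/k_d)(1 − D₀(k_2−k_d)/(k_d L₀))] / (k_2−k_d).
Here k_2−k_d = 1.936 d⁻¹ and 1 − D₀(k_2−k_d)/(k_d L₀) = 1 − 0.527×1.936/(0.104×14.5) = 0.3234, so
t_c = ln(19.62 × 0.3234) / 1.936 = 1.848 / 1.936 = 0.9543 d.
D_c = (k_d/k_2) L₀ e^(−k_d t_c) = (0.104/2.04) × 14.5 × e^(−0.104×0.9543) = 0.05098 × 14.5 × 0.9055 = 0.6694 mg/L.
Minimum DO = C_s − D_c = 9.13 − 0.6694 = 8.461 mg/L.
x_c = v t_c = 0.239 m/s × 0.9543 d × 86400 s/d = 19710 m ≈ 19.7 km.

t_c ≈ 0.954 d; D_c ≈ 0.669 mg/L; min DO ≈ 8.46 mg/L; x_c ≈ 19.7 km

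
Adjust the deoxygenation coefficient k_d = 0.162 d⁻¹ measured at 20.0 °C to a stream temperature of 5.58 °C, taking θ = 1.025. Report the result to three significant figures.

k_d(T₂) = k_d(T₁) · θ^(T₂−T₁) = 0.162 × 1.025^(5.58−20.0)
= 0.162 × 1.025^-14.4 = 0.162 × 0.7004 = 0.1135 d⁻¹.

k_d ≈ 0.113 d⁻¹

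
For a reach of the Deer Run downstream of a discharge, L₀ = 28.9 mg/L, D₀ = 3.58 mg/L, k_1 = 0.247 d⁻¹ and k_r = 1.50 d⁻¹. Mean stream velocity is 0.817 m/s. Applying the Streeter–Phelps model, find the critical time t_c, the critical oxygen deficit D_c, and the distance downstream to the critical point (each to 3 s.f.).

t_c ≈ 0.650 d; D_c ≈ 4.05 mg/L; x_c ≈ 45.9 km

With k_r/k_1 = 6.073 and 1 − D₀(k_r−k_1)/(k_1 L₀) = 0.3716,
t_c = ln(6.073 × 0.3716) / (1.50 − 0.247) = ln(2.257) / 1.253 = 0.8139/1.253 = 0.6495 d.
L(t_c) = L₀ e^(−k_1 t_c) = 28.9 × 0.8518 = 24.62 mg/L, and at the critical point k_r D_c = k_1 L, so D_c = (0.247/1.50) × 24.62 = 4.053 mg/L.
x_c = v t_c = 0.817 m/s × 0.6495 d × 86400 s/d = 45850 m ≈ 45.9 km.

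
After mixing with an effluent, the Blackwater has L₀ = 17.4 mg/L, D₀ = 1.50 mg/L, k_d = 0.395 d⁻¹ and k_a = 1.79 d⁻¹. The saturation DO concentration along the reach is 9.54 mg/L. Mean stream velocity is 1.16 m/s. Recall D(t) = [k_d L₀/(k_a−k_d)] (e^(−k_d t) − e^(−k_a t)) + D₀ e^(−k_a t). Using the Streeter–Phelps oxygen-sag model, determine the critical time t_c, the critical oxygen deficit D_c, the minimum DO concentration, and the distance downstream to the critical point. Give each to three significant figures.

At the critical point dD/dt = 0, so k_d L₀ e^(−k_d t) = k_a D. Substituting D(t) from the Streeter–Phelps equation and solving for t gives
t_c = ln[(k_a/k_d)(1 − D₀(k_a−k_d)/(k_d L₀))] / (k_a−k_d).
Here k_a−k_d = 1.395 d⁻¹ and 1 − D₀(k_a−k_d)/(k_d L₀) = 1 − 1.50×1.395/(0.395×17.4) = 0.6955, so
t_c = ln(4.532 × 0.6955) / 1.395 = 1.148 / 1.395 = 0.8230 d.
D_c = (k_d/k_a) L₀ e^(−k_d t_c) = (0.395/1.79) × 17.4 × e^(−0.395×0.8230) = 0.2207 × 17.4 × 0.7225 = 2.774 mg/L.
Minimum DO = C_s − D_c = 9.54 − 2.774 = 6.766 mg/L.
x_c = v t_c = 1.16 m/s × 0.8230 d × 86400 s/d = 82480 m ≈ 82.5 km.

t_c ≈ 0.823 d; D_c ≈ 2.77 mg/L; min DO ≈ 6.77 mg/L; x_c ≈ 82.5 km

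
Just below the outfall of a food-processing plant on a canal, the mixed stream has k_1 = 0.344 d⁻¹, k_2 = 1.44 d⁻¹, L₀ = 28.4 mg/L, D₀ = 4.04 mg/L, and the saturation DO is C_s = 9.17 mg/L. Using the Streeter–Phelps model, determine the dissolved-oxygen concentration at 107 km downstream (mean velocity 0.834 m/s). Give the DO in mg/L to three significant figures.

DO ≈ 4.40 mg/L

Travel time t = x/v = 107 km / (0.834 m/s) = 107000 m / 0.834 m/s = 128300 s = 1.485 d.
k_1 L₀/(k_2−k_1) = 0.344×28.4/(1.44−0.344) = 9.770/1.096 = 8.914 mg/L.
e^(−k_1 t) = e^(−0.344×1.485) = 0.6000; e^(−k_2 t) = e^(−1.44×1.485) = 0.1179.
D = 8.914 × (0.6000 − 0.1179) + 4.04 × 0.1179 = 4.298 + 0.4761 = 4.774 mg/L.
DO = C_s − D = 9.17 − 4.774 = 4.396 mg/L.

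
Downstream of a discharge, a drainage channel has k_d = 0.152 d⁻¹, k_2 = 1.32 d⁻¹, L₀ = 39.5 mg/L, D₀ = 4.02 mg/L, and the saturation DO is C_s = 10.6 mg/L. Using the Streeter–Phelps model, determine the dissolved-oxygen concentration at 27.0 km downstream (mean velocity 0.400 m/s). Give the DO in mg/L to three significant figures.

DO ≈ 6.43 mg/L

Travel time t = x/v = 27.0 km / (0.400 m/s) = 27000 m / 0.400 m/s = 67500 s = 0.7812 d.
k_d L₀/(k_2−k_d) = 0.152×39.5/(1.32−0.152) = 6.004/1.168 = 5.140 mg/L.
e^(−k_d t) = e^(−0.152×0.7812) = 0.8880; e^(−k_2 t) = e^(−1.32×0.7812) = 0.3566.
D = 5.140 × (0.8880 − 0.3566) + 4.02 × 0.3566 = 2.732 + 1.433 = 4.165 mg/L.
DO = C_s − D = 10.6 − 4.165 = 6.435 mg/L.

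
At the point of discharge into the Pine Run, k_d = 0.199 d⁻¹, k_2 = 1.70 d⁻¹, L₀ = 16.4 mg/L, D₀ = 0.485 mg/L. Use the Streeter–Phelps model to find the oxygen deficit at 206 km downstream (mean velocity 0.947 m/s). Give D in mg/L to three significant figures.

Travel time t = x/v = 206 km / (0.947 m/s) = 206000 m / 0.947 m/s = 217500 s = 2.518 d.
k_d L₀/(k_2−k_d) = 0.199×16.4/(1.70−0.199) = 3.264/1.501 = 2.174 mg/L.
e^(−k_d t) = e^(−0.199×2.518) = 0.6059; e^(−k_2 t) = e^(−1.70×2.518) = 0.01384.
D = 2.174 × (0.6059 − 0.01384) + 0.485 × 0.01384 = 1.287 + 0.006713 = 1.294 mg/L.

D ≈ 1.29 mg/L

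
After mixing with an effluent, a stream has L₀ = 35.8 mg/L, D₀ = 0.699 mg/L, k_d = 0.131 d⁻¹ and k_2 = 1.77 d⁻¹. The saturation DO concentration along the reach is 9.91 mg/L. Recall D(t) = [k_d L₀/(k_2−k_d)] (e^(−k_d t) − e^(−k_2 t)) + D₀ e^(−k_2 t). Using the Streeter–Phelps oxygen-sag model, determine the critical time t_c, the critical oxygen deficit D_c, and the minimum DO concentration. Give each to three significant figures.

t_c ≈ 1.42 d; D_c ≈ 2.20 mg/L; min DO ≈ 7.71 mg/L

t_c = [1/(k_2−k_d)] ln[(k_2/k_d)(1 − D₀(k_2−k_d)/(k_d L₀))]
= [1/(1.77−0.131)] ln[(1.77/0.131)(1 − 0.699×1.639/(0.131×35.8))]
= (1/1.639) ln[13.51 × 0.7557] = 0.6101 × ln(10.21) = 0.6101 × 2.323 = 1.418 d.
D_c = (k_d/k_2) L₀ e^(−k_d t_c) = (0.131/1.77) × 35.8 × e^(−0.131×1.418) = 0.07401 × 35.8 × 0.8305 = 2.201 mg/L.
Minimum DO = C_s − D_c = 9.91 − 2.201 = 7.709 mg/L.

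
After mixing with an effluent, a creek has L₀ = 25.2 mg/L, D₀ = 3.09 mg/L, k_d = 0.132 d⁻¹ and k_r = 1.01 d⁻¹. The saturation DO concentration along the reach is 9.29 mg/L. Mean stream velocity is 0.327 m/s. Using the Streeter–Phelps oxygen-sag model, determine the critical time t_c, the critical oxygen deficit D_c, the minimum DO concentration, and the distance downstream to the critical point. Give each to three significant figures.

t_c ≈ 0.392 d; D_c ≈ 3.13 mg/L; min DO ≈ 6.16 mg/L; x_c ≈ 11.1 km

t_c = [1/(k_r−k_d)] ln[(k_r/k_d)(1 − D₀(k_r−k_d)/(k_d L₀))]
= [1/(1.01−0.132)] ln[(1.01/0.132)(1 − 3.09×0.8780/(0.132×25.2))]
= (1/0.8780) ln[7.652 × 0.1844] = 1.139 × ln(1.411) = 1.139 × 0.3442 = 0.3921 d.
D_c = (k_d/k_r) L₀ e^(−k_d t_c) = (0.132/1.01) × 25.2 × e^(−0.132×0.3921) = 0.1307 × 25.2 × 0.9496 = 3.127 mg/L.
Minimum DO = C_s − D_c = 9.29 − 3.127 = 6.163 mg/L.
x_c = v t_c = 0.327 m/s × 0.3921 d × 86400 s/d = 11080 m ≈ 11.1 km.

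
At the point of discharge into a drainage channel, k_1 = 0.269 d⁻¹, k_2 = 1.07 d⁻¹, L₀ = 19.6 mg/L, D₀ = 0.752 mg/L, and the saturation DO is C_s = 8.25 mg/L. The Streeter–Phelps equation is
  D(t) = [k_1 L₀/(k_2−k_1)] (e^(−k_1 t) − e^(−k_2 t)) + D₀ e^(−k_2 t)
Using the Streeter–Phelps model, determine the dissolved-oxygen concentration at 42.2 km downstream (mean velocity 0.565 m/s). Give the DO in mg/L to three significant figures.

Travel time t = x/v = 42.2 km / (0.565 m/s) = 42200 m / 0.565 m/s = 74690 s = 0.8645 d.
k_1 L₀/(k_2−k_1) = 0.269×19.6/(1.07−0.269) = 5.272/0.8010 = 6.582 mg/L.
e^(−k_1 t) = e^(−0.269×0.8645) = 0.7925; e^(−k_2 t) = e^(−1.07×0.8645) = 0.3965.
D = 6.582 × (0.7925 − 0.3965) + 0.752 × 0.3965 = 2.606 + 0.2982 = 2.905 mg/L.
DO = C_s − D = 8.25 − 2.905 = 5.345 mg/L.

DO ≈ 5.35 mg/L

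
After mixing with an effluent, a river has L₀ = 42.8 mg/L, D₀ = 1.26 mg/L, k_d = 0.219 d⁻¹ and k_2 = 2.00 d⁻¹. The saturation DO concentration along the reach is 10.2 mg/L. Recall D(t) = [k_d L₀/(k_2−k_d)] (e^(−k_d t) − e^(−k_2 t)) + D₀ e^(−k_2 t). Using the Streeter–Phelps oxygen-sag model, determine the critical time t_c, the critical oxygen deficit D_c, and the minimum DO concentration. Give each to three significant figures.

t_c = [1/(k_2−k_d)] ln[(k_2/k_d)(1 − D₀(k_2−k_d)/(k_d L₀))]
= [1/(2.00−0.219)] ln[(2.00/0.219)(1 − 1.26×1.781/(0.219×42.8))]
= (1/1.781) ln[9.132 × 0.7606] = 0.5615 × ln(6.946) = 0.5615 × 1.938 = 1.088 d.
L(t_c) = L₀ e^(−k_d t_c) = 42.8 × 0.7879 = 33.72 mg/L, and at the critical point k_2 D_c = k_d L, so D_c = (0.219/2.00) × 33.72 = 3.693 mg/L.
Minimum DO = C_s − D_c = 10.2 − 3.693 = 6.507 mg/L.

t_c ≈ 1.09 d; D_c ≈ 3.69 mg/L; min DO ≈ 6.51 mg/L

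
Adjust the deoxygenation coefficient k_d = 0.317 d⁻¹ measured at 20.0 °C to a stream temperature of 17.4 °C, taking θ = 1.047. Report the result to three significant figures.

k_d(T₂) = k_d(T₁) · θ^(T₂−T₁) = 0.317 × 1.047^(17.4−20.0)
= 0.317 × 1.047^-2.60 = 0.317 × 0.8874 = 0.2813 d⁻¹.

k_d ≈ 0.281 d⁻¹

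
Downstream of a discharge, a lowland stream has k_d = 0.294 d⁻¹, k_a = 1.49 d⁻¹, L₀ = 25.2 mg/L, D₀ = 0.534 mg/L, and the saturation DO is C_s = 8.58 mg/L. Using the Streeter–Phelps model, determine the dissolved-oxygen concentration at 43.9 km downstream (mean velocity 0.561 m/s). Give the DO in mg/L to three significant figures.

Travel time t = x/v = 43.9 km / (0.561 m/s) = 43900 m / 0.561 m/s = 78250 s = 0.9057 d.
k_d L₀/(k_a−k_d) = 0.294×25.2/(1.49−0.294) = 7.409/1.196 = 6.195 mg/L.
e^(−k_d t) = e^(−0.294×0.9057) = 0.7662; e^(−k_a t) = e^(−1.49×0.9057) = 0.2594.
D = 6.195 × (0.7662 − 0.2594) + 0.534 × 0.2594 = 3.140 + 0.1385 = 3.278 mg/L.
DO = C_s − D = 8.58 − 3.278 = 5.302 mg/L.

DO ≈ 5.30 mg/L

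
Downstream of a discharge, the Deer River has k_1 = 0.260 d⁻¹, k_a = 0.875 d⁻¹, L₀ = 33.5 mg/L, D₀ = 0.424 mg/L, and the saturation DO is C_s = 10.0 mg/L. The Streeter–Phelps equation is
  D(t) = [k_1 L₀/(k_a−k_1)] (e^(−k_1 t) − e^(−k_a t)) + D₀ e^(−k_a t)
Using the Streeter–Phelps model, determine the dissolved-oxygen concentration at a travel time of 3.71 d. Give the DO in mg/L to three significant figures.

DO ≈ 5.14 mg/L

k_1 L₀/(k_a−k_1) = 0.260×33.5/(0.875−0.260) = 8.710/0.6150 = 14.16 mg/L.
e^(−k_1 t) = e^(−0.260×3.710) = 0.3811; e^(−k_a t) = e^(−0.875×3.710) = 0.03892.
D = 14.16 × (0.3811 − 0.03892) + 0.424 × 0.03892 = 4.847 + 0.01650 = 4.863 mg/L.
DO = C_s − D = 10.0 − 4.863 = 5.137 mg/L.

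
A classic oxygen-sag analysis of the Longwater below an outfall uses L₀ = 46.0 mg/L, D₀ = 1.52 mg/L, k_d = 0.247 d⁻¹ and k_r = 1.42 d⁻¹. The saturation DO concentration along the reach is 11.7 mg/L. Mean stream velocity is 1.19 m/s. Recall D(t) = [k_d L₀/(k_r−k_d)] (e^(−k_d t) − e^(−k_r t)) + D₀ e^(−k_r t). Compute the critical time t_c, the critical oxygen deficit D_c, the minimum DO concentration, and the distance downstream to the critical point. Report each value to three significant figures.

t_c ≈ 1.35 d; D_c ≈ 5.74 mg/L; min DO ≈ 5.96 mg/L; x_c ≈ 138 km

t_c = [1/(k_r−k_d)] ln[(k_r/k_d)(1 − D₀(k_r−k_d)/(k_d L₀))]
= [1/(1.42−0.247)] ln[(1.42/0.247)(1 − 1.52×1.173/(0.247×46.0))]
= (1/1.173) ln[5.749 × 0.8431] = 0.8525 × ln(4.847) = 0.8525 × 1.578 = 1.346 d.
L(t_c) = L₀ e^(−k_d t_c) = 46.0 × 0.7172 = 32.99 mg/L, and at the critical point k_r D_c = k_d L, so D_c = (0.247/1.42) × 32.99 = 5.739 mg/L.
Minimum DO = C_s − D_c = 11.7 − 5.739 = 5.961 mg/L.
x_c = v t_c = 1.19 m/s × 1.346 d × 86400 s/d = 138300 m ≈ 138 km.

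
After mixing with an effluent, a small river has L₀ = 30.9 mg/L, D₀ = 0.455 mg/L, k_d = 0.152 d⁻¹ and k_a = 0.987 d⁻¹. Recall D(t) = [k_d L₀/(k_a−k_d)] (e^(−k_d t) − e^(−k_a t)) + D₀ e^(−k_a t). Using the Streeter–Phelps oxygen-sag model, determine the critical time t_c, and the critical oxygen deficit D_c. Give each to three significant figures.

t_c ≈ 2.14 d; D_c ≈ 3.44 mg/L

At the critical point dD/dt = 0, so k_d L₀ e^(−k_d t) = k_a D. Substituting D(t) from the Streeter–Phelps equation and solving for t gives
t_c = ln[(k_a/k_d)(1 − D₀(k_a−k_d)/(k_d L₀))] / (k_a−k_d).
Here k_a−k_d = 0.8350 d⁻¹ and 1 − D₀(k_a−k_d)/(k_d L₀) = 1 − 0.455×0.8350/(0.152×30.9) = 0.9191, so
t_c = ln(6.493 × 0.9191) / 0.8350 = 1.786 / 0.8350 = 2.139 d.
D_c = (k_d/k_a) L₀ e^(−k_d t_c) = (0.152/0.987) × 30.9 × e^(−0.152×2.139) = 0.1540 × 30.9 × 0.7224 = 3.438 mg/L.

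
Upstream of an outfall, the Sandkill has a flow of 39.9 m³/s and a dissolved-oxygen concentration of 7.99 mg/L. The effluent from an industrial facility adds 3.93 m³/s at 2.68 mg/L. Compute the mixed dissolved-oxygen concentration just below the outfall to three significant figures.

7.51 mg/L

Flow-weighted mixing: C = (Q_r C_r + Q_w C_w)/(Q_r + Q_w)
= (39.9×7.99 + 3.93×2.68)/(39.9 + 3.93) = 329.3/43.83 = 7.514 mg/L.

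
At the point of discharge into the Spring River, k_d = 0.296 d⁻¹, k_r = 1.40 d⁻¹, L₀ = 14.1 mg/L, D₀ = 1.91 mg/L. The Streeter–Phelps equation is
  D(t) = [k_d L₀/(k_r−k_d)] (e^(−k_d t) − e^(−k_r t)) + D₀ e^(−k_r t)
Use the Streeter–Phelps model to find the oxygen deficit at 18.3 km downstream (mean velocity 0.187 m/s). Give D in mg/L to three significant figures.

Travel time t = x/v = 18.3 km / (0.187 m/s) = 18300 m / 0.187 m/s = 97860 s = 1.133 d.
k_d L₀/(k_r−k_d) = 0.296×14.1/(1.40−0.296) = 4.174/1.104 = 3.780 mg/L.
e^(−k_d t) = e^(−0.296×1.133) = 0.7151; e^(−k_r t) = e^(−1.40×1.133) = 0.2048.
D = 3.780 × (0.7151 − 0.2048) + 1.91 × 0.2048 = 1.929 + 0.3912 = 2.321 mg/L.

D ≈ 2.32 mg/L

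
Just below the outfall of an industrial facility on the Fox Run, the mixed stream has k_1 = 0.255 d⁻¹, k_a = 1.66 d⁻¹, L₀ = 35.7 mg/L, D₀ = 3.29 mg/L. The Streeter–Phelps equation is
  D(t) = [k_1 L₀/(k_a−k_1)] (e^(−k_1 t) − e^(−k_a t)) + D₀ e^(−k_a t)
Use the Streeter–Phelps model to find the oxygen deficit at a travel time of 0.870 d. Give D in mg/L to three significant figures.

k_1 L₀/(k_a−k_1) = 0.255×35.7/(1.66−0.255) = 9.104/1.405 = 6.479 mg/L.
e^(−k_1 t) = e^(−0.255×0.8700) = 0.8010; e^(−k_a t) = e^(−1.66×0.8700) = 0.2359.
D = 6.479 × (0.8010 − 0.2359) + 3.29 × 0.2359 = 3.661 + 0.7762 = 4.438 mg/L.

D ≈ 4.44 mg/L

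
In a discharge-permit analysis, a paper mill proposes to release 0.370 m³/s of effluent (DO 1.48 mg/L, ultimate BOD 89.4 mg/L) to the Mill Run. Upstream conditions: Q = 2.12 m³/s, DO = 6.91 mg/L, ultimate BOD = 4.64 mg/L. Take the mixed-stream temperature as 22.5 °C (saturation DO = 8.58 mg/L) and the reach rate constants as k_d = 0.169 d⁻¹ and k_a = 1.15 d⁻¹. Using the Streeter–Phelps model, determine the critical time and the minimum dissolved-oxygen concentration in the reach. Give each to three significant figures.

t_c ≈ 0.123 d; minimum DO ≈ 6.10 mg/L

Mixed DO = (2.12×6.91 + 0.370×1.48)/(2.12+0.370) = 15.20/2.490 = 6.103 mg/L.
Mixed L₀ = (2.12×4.64 + 0.370×89.4)/(2.490) = 42.91/2.490 = 17.23 mg/L.
Initial deficit D₀ = C_s − DO₀ = 8.58 − 6.103 = 2.477 mg/L.
t_c = (1/0.9810) ln[(1.15/0.169)(1 − 2.477×0.9810/(0.169×17.23))] = 1.019 × ln(1.128) = 0.1229 d.
D_c = (0.169/1.15) × 17.23 × e^(−0.169×0.1229) = 0.1470 × 17.23 × 0.9794 = 2.481 mg/L.
Minimum DO = 8.58 − 2.481 = 6.099 mg/L.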